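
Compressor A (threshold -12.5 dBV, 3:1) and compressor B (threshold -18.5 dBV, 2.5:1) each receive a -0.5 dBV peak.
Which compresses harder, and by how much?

A: 12 dB over, compressed to 4 dB over, so 8 dB of GR.
B: 18 dB over, compressed to 7.2 dB over, so 10.8 dB of GR.
B reduces 2.8 dB more.

B, by 2.8 dB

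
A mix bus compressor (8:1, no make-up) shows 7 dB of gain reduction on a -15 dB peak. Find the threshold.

-23 dB

Gain reduction = -15 − (-22) = 7 dB; output overshoot = GR / (R − 1) = 7 / 7 = 1 dB.
Threshold = output − output overshoot = -22 − 1 = -23 dB.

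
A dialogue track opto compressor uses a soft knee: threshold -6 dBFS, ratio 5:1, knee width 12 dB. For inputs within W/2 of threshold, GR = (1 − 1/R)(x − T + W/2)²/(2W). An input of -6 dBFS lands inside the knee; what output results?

-7.2 dBFS

x − T + W/2 = -6 − (-6) + 6 = 6.
GR = (1 − 1/5) × 6² / 24 = 0.8 × 36 / 24 = 1.2 dB.
Output = -6 − 1.2 = -7.2 dBFS.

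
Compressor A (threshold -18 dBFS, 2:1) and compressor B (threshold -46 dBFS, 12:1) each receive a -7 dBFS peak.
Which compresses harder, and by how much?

B, by 30.25 dB

A: 11 dB over, compressed to 5.5 dB over, so 5.5 dB of GR.
B: 39 dB over, compressed to 3.25 dB over, so 35.75 dB of GR.
Difference: 30.25 dB in favour of B.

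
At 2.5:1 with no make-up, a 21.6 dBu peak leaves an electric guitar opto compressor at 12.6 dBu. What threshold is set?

6.6 dBu

Gain reduction = 21.6 − 12.6 = 9 dB; output overshoot = GR / (R − 1) = 9 / 1.5 = 6 dB.
Threshold = output − output overshoot = 12.6 − 6 = 6.6 dBu.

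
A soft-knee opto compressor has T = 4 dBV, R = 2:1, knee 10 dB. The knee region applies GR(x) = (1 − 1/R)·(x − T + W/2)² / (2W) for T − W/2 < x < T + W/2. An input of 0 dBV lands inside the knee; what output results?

x − T + W/2 = 0 − 4 + 5 = 1.
GR = (1 − 1/2) × 1² / 20 = 0.5 × 1 / 20 = 0.025 dB.
Output = 0 − 0.025 = -0.025 dBV.

-0.025 dBV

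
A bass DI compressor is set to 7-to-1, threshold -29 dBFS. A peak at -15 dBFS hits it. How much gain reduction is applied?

-15 dBFS exceeds the threshold by 14 dB.
After 7:1 compression the overshoot becomes 14/7 = 2 dB.
Gain reduction = 14 − 2 = 12 dB.

12 dB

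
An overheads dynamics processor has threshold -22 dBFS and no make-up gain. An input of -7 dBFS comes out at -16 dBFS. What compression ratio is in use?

Input overshoot = -7 − (-22) = 15 dB; output overshoot = -16 − (-22) = 6 dB.
Ratio = 15 / 6 = 2.5.

2.5:1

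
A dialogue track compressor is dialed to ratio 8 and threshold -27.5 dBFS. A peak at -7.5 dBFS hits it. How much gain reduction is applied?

17.5 dB

Overshoot = -7.5 − (-27.5) = 20 dB.
At 8:1, output sits 20/8 = 2.5 dB above threshold.
Gain reduction = 20 − 2.5 = 17.5 dB.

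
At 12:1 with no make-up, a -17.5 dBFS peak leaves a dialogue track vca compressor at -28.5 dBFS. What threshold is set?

Gain reduction = -17.5 − (-28.5) = 11 dB; output overshoot = GR / (R − 1) = 11 / 11 = 1 dB.
Threshold = output − output overshoot = -28.5 − 1 = -29.5 dBFS.

-29.5 dBFS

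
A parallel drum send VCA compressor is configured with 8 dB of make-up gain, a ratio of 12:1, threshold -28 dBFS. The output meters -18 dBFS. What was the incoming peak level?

Stripping the +8 dB make-up gives -26 dBFS at the gain stage.
That's 2 dB above the -28 dBFS threshold.
Input overshoot = R × output overshoot = 24 dB → input = -28 + 24 = -4 dBFS.

-4 dBFS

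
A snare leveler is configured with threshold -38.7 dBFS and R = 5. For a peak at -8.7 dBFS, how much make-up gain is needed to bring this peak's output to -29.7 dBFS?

3 dB

The peak compresses to -38.7 + 30/5 = -32.7 dBFS.
To reach -29.7 dBFS requires -29.7 − (-32.7) = 3 dB of make-up.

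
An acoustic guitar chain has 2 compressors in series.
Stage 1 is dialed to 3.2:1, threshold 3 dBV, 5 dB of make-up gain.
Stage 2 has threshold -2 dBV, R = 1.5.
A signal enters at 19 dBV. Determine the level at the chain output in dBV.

Stage 1: overshoot 16 dB → 16/3.2 = 5 dB → 8 dBV; +5 dB make-up → 13 dBV.
Stage 2: 15 dB above -2 dBV, reduced 1.5:1 to 10 dB above → 8 dBV.

8 dBV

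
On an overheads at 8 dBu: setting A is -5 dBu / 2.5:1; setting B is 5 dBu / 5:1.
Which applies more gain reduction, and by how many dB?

A, by 5.4 dB

A: overshoot 13 dB → output overshoot 5.2 dB → GR 7.8 dB.
B: overshoot 3 dB → output overshoot 0.6 dB → GR 2.4 dB.
A applies 5.4 dB more gain reduction.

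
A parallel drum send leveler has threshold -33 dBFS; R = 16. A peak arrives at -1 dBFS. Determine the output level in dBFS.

Overshoot: -1 − (-33) = 32 dB.
At 16:1 the overshoot is divided by 16, leaving 2 dB above threshold.
That puts the output at -31 dBFS.

-31 dBFS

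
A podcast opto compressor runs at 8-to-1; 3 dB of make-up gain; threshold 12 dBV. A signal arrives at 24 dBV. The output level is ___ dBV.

16.5 dBV

The input is 12 dB above the 12 dBV threshold.
The 12 dB excess becomes 1.5 dB after 8:1 reduction.
That puts the output at 13.5 dBV; make-up adds 3 dB, giving 16.5 dBV.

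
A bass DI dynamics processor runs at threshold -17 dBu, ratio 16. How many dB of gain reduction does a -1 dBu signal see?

15 dB

Overshoot = -1 − (-17) = 16 dB.
At 16:1, output sits 16/16 = 1 dB above threshold.
GR = overshoot in − overshoot out = 16 − 1 = 15 dB.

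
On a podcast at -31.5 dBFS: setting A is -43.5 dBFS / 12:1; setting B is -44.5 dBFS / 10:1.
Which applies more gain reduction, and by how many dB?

A: 12 dB over, compressed to 1 dB over, so 11 dB of GR.
B: 13 dB over, compressed to 1.3 dB over, so 11.7 dB of GR.
B applies 0.7 dB more gain reduction.

B, by 0.7 dB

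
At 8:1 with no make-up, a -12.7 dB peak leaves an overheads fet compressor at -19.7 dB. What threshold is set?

-20.7 dB

Input is 8 dB above T (since output overshoot × R = input overshoot: (-19.7 − T)·8 = -12.7 − T gives T = -20.7 dB).
Check: -20.7 + (-12.7 − (-20.7))/8 = -20.7 + 1 = -19.7 dB. ✓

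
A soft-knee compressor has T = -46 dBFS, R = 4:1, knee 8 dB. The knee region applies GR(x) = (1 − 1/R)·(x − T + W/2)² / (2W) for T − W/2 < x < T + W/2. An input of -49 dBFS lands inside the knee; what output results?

-49.046875 dBFS

x − T + W/2 = -49 − (-46) + 4 = 1.
GR = (1 − 1/4) × 1² / 16 = 0.75 × 1 / 16 = 0.046875 dB.
Output = -49 − 0.046875 = -49.046875 dBFS.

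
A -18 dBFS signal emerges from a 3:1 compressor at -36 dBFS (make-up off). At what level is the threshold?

-45 dBFS

Let T be the threshold. Output overshoot = (input overshoot)/R, so -36 − T = (-18 − T)/3.
3·(-36 − T) = -18 − T → 2·T = -108 − (-18) = -90.
T = -90/2 = -45 dBFS.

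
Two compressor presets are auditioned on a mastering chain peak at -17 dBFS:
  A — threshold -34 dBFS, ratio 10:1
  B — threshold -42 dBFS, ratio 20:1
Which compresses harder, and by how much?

B, by 8.45 dB

A: GR = 17 − 17/10 = 15.3 dB.
B: GR = 25 − 25/20 = 23.75 dB.
Difference: 8.45 dB in favour of B.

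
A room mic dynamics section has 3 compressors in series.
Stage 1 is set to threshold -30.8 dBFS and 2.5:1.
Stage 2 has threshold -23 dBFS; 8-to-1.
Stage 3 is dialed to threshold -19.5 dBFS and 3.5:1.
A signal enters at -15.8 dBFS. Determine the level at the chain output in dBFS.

-24.8 dBFS

Stage 1: overshoot 15 dB → 15/2.5 = 6 dB → -24.8 dBFS.
Stage 2: below threshold (-24.8 ≤ -23); passes unchanged; output -24.8 dBFS.
Stage 3: -24.8 dBFS is at or below the -19.5 dBFS threshold — no compression; output -24.8 dBFS.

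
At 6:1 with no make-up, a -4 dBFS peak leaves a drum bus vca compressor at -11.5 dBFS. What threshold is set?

Let T be the threshold. Output overshoot = (input overshoot)/R, so -11.5 − T = (-4 − T)/6.
6·(-11.5 − T) = -4 − T → 5·T = -69 − (-4) = -65.
T = -65/5 = -13 dBFS.

-13 dBFS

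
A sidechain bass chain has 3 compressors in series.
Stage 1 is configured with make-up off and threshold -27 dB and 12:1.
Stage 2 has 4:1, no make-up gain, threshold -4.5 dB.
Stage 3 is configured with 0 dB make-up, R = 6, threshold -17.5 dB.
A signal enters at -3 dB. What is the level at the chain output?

Stage 1: 24 dB above -27 dB, reduced 12:1 to 2 dB above → -25 dB.
Stage 2: -25 dB is at or below the -4.5 dB threshold — no compression; output -25 dB.
Stage 3: below threshold (-25 ≤ -17.5); passes unchanged; output -25 dB.

-25 dB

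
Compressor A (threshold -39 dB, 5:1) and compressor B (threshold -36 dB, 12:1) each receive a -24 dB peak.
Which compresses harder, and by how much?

A, by 1 dB

A: 15 dB over, compressed to 3 dB over, so 12 dB of GR.
B: 12 dB over, compressed to 1 dB over, so 11 dB of GR.
Difference: 1 dB in favour of A.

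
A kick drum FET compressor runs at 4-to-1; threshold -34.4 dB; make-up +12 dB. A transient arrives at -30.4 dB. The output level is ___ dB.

-21.4 dB

-30.4 dB sits 4 dB over threshold.
At 4:1 the overshoot is divided by 4, leaving 1 dB above threshold.
So the level is -34.4 + 1 = -33.4 dB; make-up adds 12 dB, giving -21.4 dB.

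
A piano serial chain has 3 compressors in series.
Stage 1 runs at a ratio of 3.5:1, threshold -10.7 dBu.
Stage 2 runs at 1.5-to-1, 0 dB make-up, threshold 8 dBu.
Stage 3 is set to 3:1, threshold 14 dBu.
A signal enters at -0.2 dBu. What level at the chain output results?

Stage 1: overshoot 10.5 dB → 10.5/3.5 = 3 dB → -7.7 dBu.
Stage 2: -7.7 dBu ≤ 8 dBu, so stage 2 doesn't engage; output -7.7 dBu.
Stage 3: -7.7 dBu is at or below the 14 dBu threshold — no compression; output -7.7 dBu.

-7.7 dBu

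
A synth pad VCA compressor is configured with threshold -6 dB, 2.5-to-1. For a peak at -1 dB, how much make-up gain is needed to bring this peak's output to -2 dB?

Overshoot 5 dB → 5/2.5 = 2 dB after compression, so the compressed level is -6 + 2 = -4 dB.
Make-up = target − compressed = -2 − (-4) = 2 dB.

2 dB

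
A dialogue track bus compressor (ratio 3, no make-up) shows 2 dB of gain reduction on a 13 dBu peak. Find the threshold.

10 dBu

Gain reduction = 13 − 11 = 2 dB; output overshoot = GR / (R − 1) = 2 / 2 = 1 dB.
Threshold = output − output overshoot = 11 − 1 = 10 dBu.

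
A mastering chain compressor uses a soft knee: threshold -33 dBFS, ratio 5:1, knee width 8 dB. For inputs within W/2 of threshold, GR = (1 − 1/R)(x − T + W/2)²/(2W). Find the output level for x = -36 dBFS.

-36.05 dBFS

x − T + W/2 = -36 − (-33) + 4 = 1.
GR = (1 − 1/5) × 1² / 16 = 0.8 × 1 / 16 = 0.05 dB.
Output = -36 − 0.05 = -36.05 dBFS.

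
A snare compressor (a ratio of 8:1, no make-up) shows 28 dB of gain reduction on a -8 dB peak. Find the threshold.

Let T be the threshold. Output overshoot = (input overshoot)/R, so -36 − T = (-8 − T)/8.
8·(-36 − T) = -8 − T → 7·T = -288 − (-8) = -280.
T = -280/7 = -40 dB.

-40 dB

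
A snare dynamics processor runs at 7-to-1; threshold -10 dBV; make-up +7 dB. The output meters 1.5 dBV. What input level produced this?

Stripping the +7 dB make-up gives -5.5 dBV at the gain stage.
The compressed level sits -5.5 − (-10) = 4.5 dB over threshold.
Before 7:1 compression the overshoot was 4.5 × 7 = 31.5 dB, so input = -10 + 31.5 = 21.5 dBV.

21.5 dBV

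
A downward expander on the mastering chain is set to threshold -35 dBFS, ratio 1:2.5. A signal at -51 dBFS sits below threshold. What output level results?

The input is 16 dB below the -35 dBFS threshold.
A 1:2.5 expander multiplies undershoot by 2.5: 16 × 2.5 = 40 dB below threshold.
Output = -35 − 40 = -75 dBFS.

-75 dBFS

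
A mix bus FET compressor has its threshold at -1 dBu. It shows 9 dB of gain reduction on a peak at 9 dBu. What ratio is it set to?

Input overshoot = 9 − (-1) = 10 dB.
Output overshoot = 10 − 9 = 1 dB.
Ratio = input overshoot / output overshoot = 10 / 1 = 10.

10:1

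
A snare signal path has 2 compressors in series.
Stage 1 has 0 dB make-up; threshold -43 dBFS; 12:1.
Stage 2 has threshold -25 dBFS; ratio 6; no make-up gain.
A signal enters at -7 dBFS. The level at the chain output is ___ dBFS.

Stage 1: 36 dB above -43 dBFS, reduced 12:1 to 3 dB above → -40 dBFS.
Stage 2: -40 dBFS ≤ -25 dBFS, so stage 2 doesn't engage; output -40 dBFS.

-40 dBFS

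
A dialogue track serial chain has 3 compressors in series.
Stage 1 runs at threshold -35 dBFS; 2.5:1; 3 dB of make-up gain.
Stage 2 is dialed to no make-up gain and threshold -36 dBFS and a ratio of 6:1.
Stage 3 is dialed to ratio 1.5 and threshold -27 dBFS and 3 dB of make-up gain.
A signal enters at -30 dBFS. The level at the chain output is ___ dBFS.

Stage 1: overshoot 5 dB → 5/2.5 = 2 dB → -33 dBFS; +3 dB make-up → -30 dBFS.
Stage 2: overshoot 6 dB → 6/6 = 1 dB → -35 dBFS.
Stage 3: -35 dBFS is at or below the -27 dBFS threshold — no compression; make-up brings it to -32 dBFS.

-32 dBFS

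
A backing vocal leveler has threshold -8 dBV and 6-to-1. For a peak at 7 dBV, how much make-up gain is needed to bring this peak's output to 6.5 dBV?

12 dB

Without make-up, output = threshold + overshoot/6 = -8 + 2.5 = -5.5 dBV.
Gap to target: 12 dB.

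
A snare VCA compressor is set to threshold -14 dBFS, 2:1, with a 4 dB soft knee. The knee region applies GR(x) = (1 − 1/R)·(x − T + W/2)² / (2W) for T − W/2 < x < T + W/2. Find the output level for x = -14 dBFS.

x − T + W/2 = -14 − (-14) + 2 = 2.
GR = (1 − 1/2) × 2² / 8 = 0.5 × 4 / 8 = 0.25 dB.
Output = -14 − 0.25 = -14.25 dBFS.

-14.25 dBFS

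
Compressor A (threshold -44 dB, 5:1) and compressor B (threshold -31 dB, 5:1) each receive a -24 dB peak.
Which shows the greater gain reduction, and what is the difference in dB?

A: 20 dB over, compressed to 4 dB over, so 16 dB of GR.
B: 7 dB over, compressed to 1.4 dB over, so 5.6 dB of GR.
A applies 10.4 dB more gain reduction.

A, by 10.4 dB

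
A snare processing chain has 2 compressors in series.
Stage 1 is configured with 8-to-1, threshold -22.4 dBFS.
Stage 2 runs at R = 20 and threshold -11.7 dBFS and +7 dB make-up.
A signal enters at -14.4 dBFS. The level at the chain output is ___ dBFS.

-14.4 dBFS

Stage 1: -14.4 dBFS is 8 dB over -22.4 dBFS; at 8:1 that becomes 1 dB over, giving -21.4 dBFS.
Stage 2: -21.4 dBFS ≤ -11.7 dBFS, so stage 2 doesn't engage; make-up brings it to -14.4 dBFS.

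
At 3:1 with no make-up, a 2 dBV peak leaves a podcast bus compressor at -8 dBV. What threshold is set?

-13 dBV

Gain reduction = 2 − (-8) = 10 dB; output overshoot = GR / (R − 1) = 10 / 2 = 5 dB.
Threshold = output − output overshoot = -8 − 5 = -13 dBV.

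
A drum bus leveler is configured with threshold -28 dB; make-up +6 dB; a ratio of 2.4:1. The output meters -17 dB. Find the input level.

-16 dB

Before make-up, the level was -17 − 6 = -23 dB.
That's 5 dB above the -28 dB threshold.
Input overshoot = R × output overshoot = 12 dB → input = -28 + 12 = -16 dB.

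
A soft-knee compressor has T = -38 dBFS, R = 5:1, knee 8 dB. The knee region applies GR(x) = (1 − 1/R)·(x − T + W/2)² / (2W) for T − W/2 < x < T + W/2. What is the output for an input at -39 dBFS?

-39.45 dBFS

x − T + W/2 = -39 − (-38) + 4 = 3.
GR = (1 − 1/5) × 3² / 16 = 0.8 × 9 / 16 = 0.45 dB.
Output = -39 − 0.45 = -39.45 dBFS.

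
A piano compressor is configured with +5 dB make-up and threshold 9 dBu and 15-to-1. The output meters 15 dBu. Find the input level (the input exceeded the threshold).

24 dBu

Remove make-up: 15 − 5 = 10 dBu.
Post-compression overshoot = 10 − 9 = 1 dB.
Undo the ratio: input overshoot = 1 × 15 = 15 dB, giving input = 24 dBu.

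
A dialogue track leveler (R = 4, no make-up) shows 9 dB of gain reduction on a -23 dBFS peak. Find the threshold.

-35 dBFS

Input is 12 dB above T (since output overshoot × R = input overshoot: (-32 − T)·4 = -23 − T gives T = -35 dBFS).
Check: -35 + (-23 − (-35))/4 = -35 + 3 = -32 dBFS. ✓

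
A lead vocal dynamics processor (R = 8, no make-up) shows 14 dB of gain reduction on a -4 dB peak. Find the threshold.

-20 dB

Gain reduction = -4 − (-18) = 14 dB; output overshoot = GR / (R − 1) = 14 / 7 = 2 dB.
Threshold = output − output overshoot = -18 − 2 = -20 dB.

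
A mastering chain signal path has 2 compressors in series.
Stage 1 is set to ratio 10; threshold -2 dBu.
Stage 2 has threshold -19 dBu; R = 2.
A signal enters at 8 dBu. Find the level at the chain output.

Stage 1: 10 dB above -2 dBu, reduced 10:1 to 1 dB above → -1 dBu.
Stage 2: -1 dBu is 18 dB over -19 dBu; at 2:1 that becomes 9 dB over, giving -10 dBu.

-10 dBu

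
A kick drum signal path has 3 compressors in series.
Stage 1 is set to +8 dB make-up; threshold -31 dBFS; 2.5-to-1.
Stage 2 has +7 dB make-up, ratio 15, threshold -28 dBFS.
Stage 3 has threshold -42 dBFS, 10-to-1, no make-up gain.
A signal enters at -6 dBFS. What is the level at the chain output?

Stage 1: -6 dBFS is 25 dB over -31 dBFS; at 2.5:1 that becomes 10 dB over, giving -21 dBFS; +8 dB make-up → -13 dBFS.
Stage 2: 15 dB above -28 dBFS, reduced 15:1 to 1 dB above → -27 dBFS; +7 dB make-up → -20 dBFS.
Stage 3: -20 dBFS is 22 dB over -42 dBFS; at 10:1 that becomes 2.2 dB over, giving -39.8 dBFS.

-39.8 dBFS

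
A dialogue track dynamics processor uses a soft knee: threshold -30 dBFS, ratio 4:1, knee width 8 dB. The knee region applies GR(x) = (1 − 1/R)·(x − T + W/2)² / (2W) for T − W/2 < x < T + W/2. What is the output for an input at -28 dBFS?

x − T + W/2 = -28 − (-30) + 4 = 6.
GR = (1 − 1/4) × 6² / 16 = 0.75 × 36 / 16 = 1.6875 dB.
Output = -28 − 1.6875 = -29.6875 dBFS.

-29.6875 dBFS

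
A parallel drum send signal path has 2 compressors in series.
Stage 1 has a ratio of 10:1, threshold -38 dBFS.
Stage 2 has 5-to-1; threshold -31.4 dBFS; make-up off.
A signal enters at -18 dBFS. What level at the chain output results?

-36 dBFS

Stage 1: 20 dB above -38 dBFS, reduced 10:1 to 2 dB above → -36 dBFS.
Stage 2: -36 dBFS is at or below the -31.4 dBFS threshold — no compression; output -36 dBFS.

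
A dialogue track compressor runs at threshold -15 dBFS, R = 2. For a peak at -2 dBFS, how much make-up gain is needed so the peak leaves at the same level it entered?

Without make-up, output = threshold + overshoot/2 = -15 + 6.5 = -8.5 dBFS.
Gap to target: 6.5 dB.

6.5 dB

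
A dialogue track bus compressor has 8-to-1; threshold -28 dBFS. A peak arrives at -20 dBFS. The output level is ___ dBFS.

-20 dBFS sits 8 dB over threshold.
The 8 dB excess becomes 1 dB after 8:1 reduction.
Output = -28 + 1 = -27 dBFS.

-27 dBFS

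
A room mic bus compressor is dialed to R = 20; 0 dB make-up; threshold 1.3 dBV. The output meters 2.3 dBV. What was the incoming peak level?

21.3 dBV

Post-compression overshoot = 2.3 − 1.3 = 1 dB.
Undo the ratio: input overshoot = 1 × 20 = 20 dB, giving input = 21.3 dBV.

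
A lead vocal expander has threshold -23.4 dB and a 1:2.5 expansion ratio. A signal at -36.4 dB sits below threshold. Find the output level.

Undershoot = (-23.4) − (-36.4) = 13 dB.
At 1:2.5, that expands to 32.5 dB under threshold.
Output = -23.4 − 32.5 = -55.9 dB.

-55.9 dB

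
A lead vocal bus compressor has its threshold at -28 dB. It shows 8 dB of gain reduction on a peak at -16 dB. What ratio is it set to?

3:1

Input overshoot = -16 − (-28) = 12 dB.
Output overshoot = 12 − 8 = 4 dB.
Ratio = input overshoot / output overshoot = 12 / 4 = 3.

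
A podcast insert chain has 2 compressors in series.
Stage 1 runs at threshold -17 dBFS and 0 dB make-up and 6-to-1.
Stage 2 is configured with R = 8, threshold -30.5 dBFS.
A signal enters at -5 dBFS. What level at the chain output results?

Stage 1: 12 dB above -17 dBFS, reduced 6:1 to 2 dB above → -15 dBFS.
Stage 2: -15 dBFS is 15.5 dB over -30.5 dBFS; at 8:1 that becomes 1.9375 dB over, giving -28.5625 dBFS.

-28.5625 dBFS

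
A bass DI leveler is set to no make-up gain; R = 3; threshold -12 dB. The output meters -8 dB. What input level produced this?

0 dB

That's 4 dB above the -12 dB threshold.
Undo the ratio: input overshoot = 4 × 3 = 12 dB, giving input = 0 dB.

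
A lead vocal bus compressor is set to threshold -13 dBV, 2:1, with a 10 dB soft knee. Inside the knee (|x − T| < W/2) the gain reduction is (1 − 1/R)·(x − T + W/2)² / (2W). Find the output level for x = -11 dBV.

-12.225 dBV

x − T + W/2 = -11 − (-13) + 5 = 7.
GR = (1 − 1/2) × 7² / 20 = 0.5 × 49 / 20 = 1.225 dB.
Output = -11 − 1.225 = -12.225 dBV.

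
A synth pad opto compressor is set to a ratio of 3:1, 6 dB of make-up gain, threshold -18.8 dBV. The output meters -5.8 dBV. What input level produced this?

2.2 dBV

Stripping the +6 dB make-up gives -11.8 dBV at the gain stage.
That's 7 dB above the -18.8 dBV threshold.
Before 3:1 compression the overshoot was 7 × 3 = 21 dB, so input = -18.8 + 21 = 2.2 dBV.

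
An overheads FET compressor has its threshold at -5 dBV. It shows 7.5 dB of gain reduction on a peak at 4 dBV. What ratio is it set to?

Input overshoot = 4 − (-5) = 9 dB.
Output overshoot = 9 − 7.5 = 1.5 dB.
Ratio = input overshoot / output overshoot = 9 / 1.5 = 6.

6:1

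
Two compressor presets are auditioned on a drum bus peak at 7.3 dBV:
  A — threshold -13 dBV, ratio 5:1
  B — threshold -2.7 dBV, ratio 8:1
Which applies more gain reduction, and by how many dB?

A, by 7.49 dB

A: 20.3 dB over, compressed to 4.06 dB over, so 16.24 dB of GR.
B: 10 dB over, compressed to 1.25 dB over, so 8.75 dB of GR.
A reduces 7.49 dB more.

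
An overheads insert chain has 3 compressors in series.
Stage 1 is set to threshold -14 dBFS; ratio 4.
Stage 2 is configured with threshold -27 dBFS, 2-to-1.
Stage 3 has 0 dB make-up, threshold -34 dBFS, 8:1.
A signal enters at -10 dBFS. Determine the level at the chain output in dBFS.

-32.25 dBFS

Stage 1: -10 dBFS is 4 dB over -14 dBFS; at 4:1 that becomes 1 dB over, giving -13 dBFS.
Stage 2: overshoot 14 dB → 14/2 = 7 dB → -20 dBFS.
Stage 3: 14 dB above -34 dBFS, reduced 8:1 to 1.75 dB above → -32.25 dBFS.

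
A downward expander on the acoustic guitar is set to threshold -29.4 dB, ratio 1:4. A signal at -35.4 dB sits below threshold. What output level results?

-53.4 dB

The input is 6 dB below the -29.4 dB threshold.
A 1:4 expander multiplies undershoot by 4: 6 × 4 = 24 dB below threshold.
Output = -29.4 − 24 = -53.4 dB.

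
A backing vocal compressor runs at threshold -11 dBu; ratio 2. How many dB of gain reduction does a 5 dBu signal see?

Overshoot = 5 − (-11) = 16 dB.
At 2:1, output sits 16/2 = 8 dB above threshold.
So the signal is attenuated by 16 − 8 = 8 dB.

8 dB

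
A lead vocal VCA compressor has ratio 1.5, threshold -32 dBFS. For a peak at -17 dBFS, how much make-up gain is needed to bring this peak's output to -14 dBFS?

The peak compresses to -32 + 15/1.5 = -22 dBFS.
To reach -14 dBFS requires -14 − (-22) = 8 dB of make-up.

8 dB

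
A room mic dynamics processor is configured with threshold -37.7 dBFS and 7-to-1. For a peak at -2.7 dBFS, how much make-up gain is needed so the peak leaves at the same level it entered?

30 dB

Overshoot 35 dB → 35/7 = 5 dB after compression, so the compressed level is -37.7 + 5 = -32.7 dBFS.
Make-up = target − compressed = -2.7 − (-32.7) = 30 dB.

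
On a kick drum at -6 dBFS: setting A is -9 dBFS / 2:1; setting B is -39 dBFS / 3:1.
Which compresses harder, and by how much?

A: 3 dB over, compressed to 1.5 dB over, so 1.5 dB of GR.
B: 33 dB over, compressed to 11 dB over, so 22 dB of GR.
B applies 20.5 dB more gain reduction.

B, by 20.5 dB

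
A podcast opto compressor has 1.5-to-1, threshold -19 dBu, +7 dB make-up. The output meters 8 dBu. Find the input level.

11 dBu

Remove make-up: 8 − 7 = 1 dBu.
The compressed level sits 1 − (-19) = 20 dB over threshold.
Undo the ratio: input overshoot = 20 × 1.5 = 30 dB, giving input = 11 dBu.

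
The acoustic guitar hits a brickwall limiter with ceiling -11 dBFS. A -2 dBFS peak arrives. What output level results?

-11 dBFS

The limiter clamps the peak to its -11 dBFS ceiling.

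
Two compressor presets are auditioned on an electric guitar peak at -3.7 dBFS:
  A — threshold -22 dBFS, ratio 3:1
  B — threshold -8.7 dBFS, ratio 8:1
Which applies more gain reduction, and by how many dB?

A, by 7.825 dB

A: 18.3 dB over, compressed to 6.1 dB over, so 12.2 dB of GR.
B: 5 dB over, compressed to 0.625 dB over, so 4.375 dB of GR.
A applies 7.825 dB more gain reduction.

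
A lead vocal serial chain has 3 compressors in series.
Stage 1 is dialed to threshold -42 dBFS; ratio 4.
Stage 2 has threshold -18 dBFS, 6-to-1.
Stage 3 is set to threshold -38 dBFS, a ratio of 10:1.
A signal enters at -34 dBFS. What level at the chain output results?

-40 dBFS

Stage 1: 8 dB above -42 dBFS, reduced 4:1 to 2 dB above → -40 dBFS.
Stage 2: -40 dBFS is at or below the -18 dBFS threshold — no compression; output -40 dBFS.
Stage 3: below threshold (-40 ≤ -38); passes unchanged; output -40 dBFS.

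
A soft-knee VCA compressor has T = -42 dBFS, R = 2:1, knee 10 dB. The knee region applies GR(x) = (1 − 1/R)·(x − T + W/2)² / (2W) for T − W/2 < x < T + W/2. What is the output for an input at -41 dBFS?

x − T + W/2 = -41 − (-42) + 5 = 6.
GR = (1 − 1/2) × 6² / 20 = 0.5 × 36 / 20 = 0.9 dB.
Output = -41 − 0.9 = -41.9 dBFS.

-41.9 dBFS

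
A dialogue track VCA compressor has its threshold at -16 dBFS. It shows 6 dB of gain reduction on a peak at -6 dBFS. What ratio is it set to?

2.5:1

Input overshoot = -6 − (-16) = 10 dB.
Output overshoot = 10 − 6 = 4 dB.
Ratio = input overshoot / output overshoot = 10 / 4 = 2.5.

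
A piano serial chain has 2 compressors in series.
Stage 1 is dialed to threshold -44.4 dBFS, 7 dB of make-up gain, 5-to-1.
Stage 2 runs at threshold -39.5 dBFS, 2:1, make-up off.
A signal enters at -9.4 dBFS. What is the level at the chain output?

-34.95 dBFS

Stage 1: -9.4 dBFS is 35 dB over -44.4 dBFS; at 5:1 that becomes 7 dB over, giving -37.4 dBFS; +7 dB make-up → -30.4 dBFS.
Stage 2: overshoot 9.1 dB → 9.1/2 = 4.55 dB → -34.95 dBFS.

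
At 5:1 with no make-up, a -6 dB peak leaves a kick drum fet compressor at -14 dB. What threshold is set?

Input is 10 dB above T (since output overshoot × R = input overshoot: (-14 − T)·5 = -6 − T gives T = -16 dB).
Check: -16 + (-6 − (-16))/5 = -16 + 2 = -14 dB. ✓

-16 dB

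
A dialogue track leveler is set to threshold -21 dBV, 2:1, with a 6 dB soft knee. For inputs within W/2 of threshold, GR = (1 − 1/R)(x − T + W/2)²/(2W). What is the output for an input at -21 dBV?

x − T + W/2 = -21 − (-21) + 3 = 3.
GR = (1 − 1/2) × 3² / 12 = 0.5 × 9 / 12 = 0.375 dB.
Output = -21 − 0.375 = -21.375 dBV.

-21.375 dBV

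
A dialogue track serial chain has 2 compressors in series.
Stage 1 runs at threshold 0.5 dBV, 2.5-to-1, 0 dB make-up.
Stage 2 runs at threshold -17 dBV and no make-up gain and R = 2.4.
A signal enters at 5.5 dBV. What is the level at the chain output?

Stage 1: overshoot 5 dB → 5/2.5 = 2 dB → 2.5 dBV.
Stage 2: overshoot 19.5 dB → 19.5/2.4 = 8.125 dB → -8.875 dBV.

-8.875 dBV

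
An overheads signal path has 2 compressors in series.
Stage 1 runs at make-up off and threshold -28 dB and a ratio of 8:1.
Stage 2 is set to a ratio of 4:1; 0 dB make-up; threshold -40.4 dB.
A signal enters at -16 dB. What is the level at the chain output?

-36.925 dB

Stage 1: overshoot 12 dB → 12/8 = 1.5 dB → -26.5 dB.
Stage 2: -26.5 dB is 13.9 dB over -40.4 dB; at 4:1 that becomes 3.475 dB over, giving -36.925 dB.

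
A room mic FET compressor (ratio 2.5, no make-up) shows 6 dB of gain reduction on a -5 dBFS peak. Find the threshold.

Let T be the threshold. Output overshoot = (input overshoot)/R, so -11 − T = (-5 − T)/2.5.
2.5·(-11 − T) = -5 − T → 1.5·T = -27.5 − (-5) = -22.5.
T = -22.5/1.5 = -15 dBFS.

-15 dBFS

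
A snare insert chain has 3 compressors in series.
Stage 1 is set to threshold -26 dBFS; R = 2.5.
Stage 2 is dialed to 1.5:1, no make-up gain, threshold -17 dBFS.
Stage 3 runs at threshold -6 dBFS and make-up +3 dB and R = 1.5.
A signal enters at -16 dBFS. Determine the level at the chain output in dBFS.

-19 dBFS

Stage 1: overshoot 10 dB → 10/2.5 = 4 dB → -22 dBFS.
Stage 2: -22 dBFS ≤ -17 dBFS, so stage 2 doesn't engage; output -22 dBFS.
Stage 3: -22 dBFS is at or below the -6 dBFS threshold — no compression; make-up brings it to -19 dBFS.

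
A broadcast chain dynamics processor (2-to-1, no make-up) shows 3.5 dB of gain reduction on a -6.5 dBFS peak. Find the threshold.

Gain reduction = -6.5 − (-10) = 3.5 dB; output overshoot = GR / (R − 1) = 3.5 / 1 = 3.5 dB.
Threshold = output − output overshoot = -10 − 3.5 = -13.5 dBFS.

-13.5 dBFS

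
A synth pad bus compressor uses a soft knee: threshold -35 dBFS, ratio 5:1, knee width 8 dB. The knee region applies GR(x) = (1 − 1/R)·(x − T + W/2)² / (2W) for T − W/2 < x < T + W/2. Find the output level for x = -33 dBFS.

x − T + W/2 = -33 − (-35) + 4 = 6.
GR = (1 − 1/5) × 6² / 16 = 0.8 × 36 / 16 = 1.8 dB.
Output = -33 − 1.8 = -34.8 dBFS.

-34.8 dBFS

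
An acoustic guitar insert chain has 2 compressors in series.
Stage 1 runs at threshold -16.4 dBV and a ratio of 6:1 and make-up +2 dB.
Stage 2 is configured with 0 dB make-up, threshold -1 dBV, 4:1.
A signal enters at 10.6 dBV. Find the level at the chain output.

-9.9 dBV

Stage 1: overshoot 27 dB → 27/6 = 4.5 dB → -11.9 dBV; +2 dB make-up → -9.9 dBV.
Stage 2: below threshold (-9.9 ≤ -1); passes unchanged; output -9.9 dBV.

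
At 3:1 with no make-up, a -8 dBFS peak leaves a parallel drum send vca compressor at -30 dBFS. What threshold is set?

Gain reduction = -8 − (-30) = 22 dB; output overshoot = GR / (R − 1) = 22 / 2 = 11 dB.
Threshold = output − output overshoot = -30 − 11 = -41 dBFS.

-41 dBFS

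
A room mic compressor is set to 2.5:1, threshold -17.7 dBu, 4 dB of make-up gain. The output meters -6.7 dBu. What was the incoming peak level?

-0.2 dBu

Stripping the +4 dB make-up gives -10.7 dBu at the gain stage.
That's 7 dB above the -17.7 dBu threshold.
Undo the ratio: input overshoot = 7 × 2.5 = 17.5 dB, giving input = -0.2 dBu.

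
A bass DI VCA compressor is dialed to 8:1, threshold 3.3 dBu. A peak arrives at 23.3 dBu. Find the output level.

5.8 dBu

23.3 dBu sits 20 dB over threshold.
At 8:1 the overshoot is divided by 8, leaving 2.5 dB above threshold.
That puts the output at 5.8 dBu.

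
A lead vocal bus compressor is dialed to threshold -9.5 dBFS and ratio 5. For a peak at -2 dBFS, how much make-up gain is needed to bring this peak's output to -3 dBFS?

Without make-up, output = threshold + overshoot/5 = -9.5 + 1.5 = -8 dBFS.
Gap to target: 5 dB.

5 dB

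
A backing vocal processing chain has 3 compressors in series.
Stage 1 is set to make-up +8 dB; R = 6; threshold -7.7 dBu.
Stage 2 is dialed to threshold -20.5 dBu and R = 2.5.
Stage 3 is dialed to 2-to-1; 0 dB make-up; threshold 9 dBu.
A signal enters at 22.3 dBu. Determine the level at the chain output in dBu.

-10.18 dBu

Stage 1: 22.3 dBu is 30 dB over -7.7 dBu; at 6:1 that becomes 5 dB over, giving -2.7 dBu; +8 dB make-up → 5.3 dBu.
Stage 2: 25.8 dB above -20.5 dBu, reduced 2.5:1 to 10.32 dB above → -10.18 dBu.
Stage 3: -10.18 dBu ≤ 9 dBu, so stage 3 doesn't engage; output -10.18 dBu.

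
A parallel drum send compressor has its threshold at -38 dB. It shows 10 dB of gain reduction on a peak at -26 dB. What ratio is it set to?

6:1

Input overshoot = -26 − (-38) = 12 dB.
Output overshoot = 12 − 10 = 2 dB.
Ratio = input overshoot / output overshoot = 12 / 2 = 6.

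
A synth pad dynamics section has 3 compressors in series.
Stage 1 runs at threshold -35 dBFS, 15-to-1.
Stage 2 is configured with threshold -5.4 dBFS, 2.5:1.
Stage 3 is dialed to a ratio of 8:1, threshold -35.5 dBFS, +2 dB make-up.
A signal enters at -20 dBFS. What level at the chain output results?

Stage 1: overshoot 15 dB → 15/15 = 1 dB → -34 dBFS.
Stage 2: below threshold (-34 ≤ -5.4); passes unchanged; output -34 dBFS.
Stage 3: 1.5 dB above -35.5 dBFS, reduced 8:1 to 0.1875 dB above → -35.3125 dBFS; +2 dB make-up → -33.3125 dBFS.

-33.3125 dBFS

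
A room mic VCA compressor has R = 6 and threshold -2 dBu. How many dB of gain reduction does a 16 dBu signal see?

15 dB

16 dBu exceeds the threshold by 18 dB.
At 6:1, output sits 18/6 = 3 dB above threshold.
Gain reduction = 18 − 3 = 15 dB.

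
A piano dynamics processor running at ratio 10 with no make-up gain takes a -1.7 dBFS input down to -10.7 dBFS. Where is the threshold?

-11.7 dBFS

Gain reduction = -1.7 − (-10.7) = 9 dB; output overshoot = GR / (R − 1) = 9 / 9 = 1 dB.
Threshold = output − output overshoot = -10.7 − 1 = -11.7 dBFS.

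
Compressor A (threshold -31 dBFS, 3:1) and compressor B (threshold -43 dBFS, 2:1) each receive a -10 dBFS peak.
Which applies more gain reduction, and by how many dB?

B, by 2.5 dB

A: 21 dB over, compressed to 7 dB over, so 14 dB of GR.
B: 33 dB over, compressed to 16.5 dB over, so 16.5 dB of GR.
B reduces 2.5 dB more.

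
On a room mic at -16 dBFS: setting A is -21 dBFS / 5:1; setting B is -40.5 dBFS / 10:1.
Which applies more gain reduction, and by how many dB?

A: GR = 5 − 5/5 = 4 dB.
B: GR = 24.5 − 24.5/10 = 22.05 dB.
Difference: 18.05 dB in favour of B.

B, by 18.05 dB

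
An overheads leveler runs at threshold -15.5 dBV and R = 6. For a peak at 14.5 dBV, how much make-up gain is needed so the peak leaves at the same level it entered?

The peak compresses to -15.5 + 30/6 = -10.5 dBV.
To reach 14.5 dBV requires 14.5 − (-10.5) = 25 dB of make-up.

25 dB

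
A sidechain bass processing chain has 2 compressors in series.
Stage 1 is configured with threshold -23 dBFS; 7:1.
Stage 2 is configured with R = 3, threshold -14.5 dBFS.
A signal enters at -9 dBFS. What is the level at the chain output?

Stage 1: 14 dB above -23 dBFS, reduced 7:1 to 2 dB above → -21 dBFS.
Stage 2: -21 dBFS ≤ -14.5 dBFS, so stage 2 doesn't engage; output -21 dBFS.

-21 dBFS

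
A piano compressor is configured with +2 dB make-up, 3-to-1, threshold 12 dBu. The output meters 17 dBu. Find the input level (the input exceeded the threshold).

Stripping the +2 dB make-up gives 15 dBu at the gain stage.
Post-compression overshoot = 15 − 12 = 3 dB.
Undo the ratio: input overshoot = 3 × 3 = 9 dB, giving input = 21 dBu.

21 dBu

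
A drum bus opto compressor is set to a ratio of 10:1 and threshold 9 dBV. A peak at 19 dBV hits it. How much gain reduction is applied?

9 dB

Overshoot = 19 − 9 = 10 dB.
At 10:1, output sits 10/10 = 1 dB above threshold.
Gain reduction = 10 − 1 = 9 dB.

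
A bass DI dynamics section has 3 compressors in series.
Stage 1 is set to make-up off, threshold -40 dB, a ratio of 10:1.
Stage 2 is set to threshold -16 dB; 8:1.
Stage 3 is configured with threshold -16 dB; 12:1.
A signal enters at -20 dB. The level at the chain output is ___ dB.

Stage 1: overshoot 20 dB → 20/10 = 2 dB → -38 dB.
Stage 2: -38 dB ≤ -16 dB, so stage 2 doesn't engage; output -38 dB.
Stage 3: below threshold (-38 ≤ -16); passes unchanged; output -38 dB.

-38 dB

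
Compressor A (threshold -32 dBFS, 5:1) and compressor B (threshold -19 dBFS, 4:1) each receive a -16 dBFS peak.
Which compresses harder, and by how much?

A: overshoot 16 dB → output overshoot 3.2 dB → GR 12.8 dB.
B: overshoot 3 dB → output overshoot 0.75 dB → GR 2.25 dB.
A applies 10.55 dB more gain reduction.

A, by 10.55 dB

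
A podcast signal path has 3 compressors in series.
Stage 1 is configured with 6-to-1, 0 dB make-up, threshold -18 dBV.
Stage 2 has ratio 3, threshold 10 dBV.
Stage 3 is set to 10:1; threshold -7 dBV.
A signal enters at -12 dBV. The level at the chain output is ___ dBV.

-17 dBV

Stage 1: overshoot 6 dB → 6/6 = 1 dB → -17 dBV.
Stage 2: -17 dBV ≤ 10 dBV, so stage 2 doesn't engage; output -17 dBV.
Stage 3: -17 dBV ≤ -7 dBV, so stage 3 doesn't engage; output -17 dBV.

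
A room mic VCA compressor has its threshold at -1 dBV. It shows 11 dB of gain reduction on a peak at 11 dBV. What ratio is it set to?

Input overshoot = 11 − (-1) = 12 dB.
Output overshoot = 12 − 11 = 1 dB.
Ratio = input overshoot / output overshoot = 12 / 1 = 12.

12:1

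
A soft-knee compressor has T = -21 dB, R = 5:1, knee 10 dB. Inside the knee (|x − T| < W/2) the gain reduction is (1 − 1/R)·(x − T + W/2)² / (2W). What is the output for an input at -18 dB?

x − T + W/2 = -18 − (-21) + 5 = 8.
GR = (1 − 1/5) × 8² / 20 = 0.8 × 64 / 20 = 2.56 dB.
Output = -18 − 2.56 = -20.56 dB.

-20.56 dB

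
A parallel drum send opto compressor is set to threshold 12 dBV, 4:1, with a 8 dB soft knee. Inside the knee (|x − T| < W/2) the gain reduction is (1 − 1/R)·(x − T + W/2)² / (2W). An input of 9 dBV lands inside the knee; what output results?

8.953125 dBV

x − T + W/2 = 9 − 12 + 4 = 1.
GR = (1 − 1/4) × 1² / 16 = 0.75 × 1 / 16 = 0.046875 dB.
Output = 9 − 0.046875 = 8.953125 dBV.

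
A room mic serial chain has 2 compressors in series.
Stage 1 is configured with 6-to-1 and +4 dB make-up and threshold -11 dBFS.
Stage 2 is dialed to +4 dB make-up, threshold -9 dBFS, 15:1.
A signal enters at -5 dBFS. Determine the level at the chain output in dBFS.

-4.8 dBFS

Stage 1: -5 dBFS is 6 dB over -11 dBFS; at 6:1 that becomes 1 dB over, giving -10 dBFS; +4 dB make-up → -6 dBFS.
Stage 2: overshoot 3 dB → 3/15 = 0.2 dB → -8.8 dBFS; +4 dB make-up → -4.8 dBFS.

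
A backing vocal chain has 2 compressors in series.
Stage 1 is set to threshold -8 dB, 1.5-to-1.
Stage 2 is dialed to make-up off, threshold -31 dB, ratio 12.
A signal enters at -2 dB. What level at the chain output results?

Stage 1: overshoot 6 dB → 6/1.5 = 4 dB → -4 dB.
Stage 2: overshoot 27 dB → 27/12 = 2.25 dB → -28.75 dB.

-28.75 dB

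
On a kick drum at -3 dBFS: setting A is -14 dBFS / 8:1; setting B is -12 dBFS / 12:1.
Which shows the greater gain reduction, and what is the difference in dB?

A: GR = 11 − 11/8 = 9.625 dB.
B: GR = 9 − 9/12 = 8.25 dB.
A reduces 1.375 dB more.

A, by 1.375 dB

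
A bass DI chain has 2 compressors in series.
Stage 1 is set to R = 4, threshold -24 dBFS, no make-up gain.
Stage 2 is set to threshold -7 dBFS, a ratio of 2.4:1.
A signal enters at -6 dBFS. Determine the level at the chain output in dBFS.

Stage 1: overshoot 18 dB → 18/4 = 4.5 dB → -19.5 dBFS.
Stage 2: below threshold (-19.5 ≤ -7); passes unchanged; output -19.5 dBFS.

-19.5 dBFS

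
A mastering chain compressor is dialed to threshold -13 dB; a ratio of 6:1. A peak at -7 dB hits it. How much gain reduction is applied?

5 dB

-7 dB exceeds the threshold by 6 dB.
A 6:1 ratio leaves 1 dB of that excess.
So the signal is attenuated by 6 − 1 = 5 dB.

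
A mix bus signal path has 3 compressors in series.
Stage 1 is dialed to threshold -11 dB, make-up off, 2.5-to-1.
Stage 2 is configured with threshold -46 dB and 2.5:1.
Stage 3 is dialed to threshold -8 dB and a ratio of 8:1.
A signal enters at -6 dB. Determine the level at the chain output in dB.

Stage 1: 5 dB above -11 dB, reduced 2.5:1 to 2 dB above → -9 dB.
Stage 2: 37 dB above -46 dB, reduced 2.5:1 to 14.8 dB above → -31.2 dB.
Stage 3: below threshold (-31.2 ≤ -8); passes unchanged; output -31.2 dB.

-31.2 dB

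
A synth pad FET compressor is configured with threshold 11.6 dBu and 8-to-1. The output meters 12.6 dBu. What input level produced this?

19.6 dBu

Post-compression overshoot = 12.6 − 11.6 = 1 dB.
Undo the ratio: input overshoot = 1 × 8 = 8 dB, giving input = 19.6 dBu.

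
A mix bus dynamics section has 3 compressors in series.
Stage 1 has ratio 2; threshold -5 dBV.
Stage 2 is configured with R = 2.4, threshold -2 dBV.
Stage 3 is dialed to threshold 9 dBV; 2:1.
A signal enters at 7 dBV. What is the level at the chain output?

Stage 1: 7 dBV is 12 dB over -5 dBV; at 2:1 that becomes 6 dB over, giving 1 dBV.
Stage 2: 3 dB above -2 dBV, reduced 2.4:1 to 1.25 dB above → -0.75 dBV.
Stage 3: below threshold (-0.75 ≤ 9); passes unchanged; output -0.75 dBV.

-0.75 dBV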